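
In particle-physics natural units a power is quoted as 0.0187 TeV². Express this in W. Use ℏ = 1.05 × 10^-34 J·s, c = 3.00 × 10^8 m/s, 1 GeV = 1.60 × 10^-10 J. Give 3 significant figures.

4.56 × 10^18 W

Power is [E]/[T] = [E]²/ℏ.
1 GeV² → 1/ℏ × (1 GeV in J)² = 2.44 × 10^14 W.
Convert the energy scale: 0.0187 TeV² = 1.87 × 10^4 GeV².
Result: 1.87 × 10^4 × 2.44 × 10^14 = 4.56 × 10^18 W.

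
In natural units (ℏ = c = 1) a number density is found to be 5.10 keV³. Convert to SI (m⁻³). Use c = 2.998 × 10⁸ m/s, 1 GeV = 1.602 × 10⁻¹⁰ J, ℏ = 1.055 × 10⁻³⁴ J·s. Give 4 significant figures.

Number density is [L]⁻³ = [E]³/(ℏc)³.
1 GeV³ → 1/(ℏc)³ × (1 GeV in J)³ = 1.299 × 10⁴⁷ m⁻³.
Convert the energy scale: 5.10 keV³ = 5.10 × 10⁻¹⁸ GeV³.
Result: 5.10 × 10⁻¹⁸ × 1.299 × 10⁴⁷ = 6.627 × 10²⁹ m⁻³.

6.627 × 10²⁹ m⁻³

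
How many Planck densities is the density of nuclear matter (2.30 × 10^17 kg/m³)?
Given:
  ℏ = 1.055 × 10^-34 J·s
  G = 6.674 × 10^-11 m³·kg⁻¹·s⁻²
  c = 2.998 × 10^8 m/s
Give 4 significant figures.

4.463 × 10^-80

Planck density: ρ_P = c⁵/(ℏG²) = 5.154 × 10^96 kg/m³.
2.30 × 10^17 / 5.154 × 10^96 = 4.463 × 10^-80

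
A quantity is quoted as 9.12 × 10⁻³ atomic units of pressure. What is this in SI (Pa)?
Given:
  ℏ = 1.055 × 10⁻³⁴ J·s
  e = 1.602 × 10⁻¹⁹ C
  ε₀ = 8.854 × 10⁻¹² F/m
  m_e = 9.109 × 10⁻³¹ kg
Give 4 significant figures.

One atomic unit of pressure: P_au = E_h/a₀³ = m_e⁴e¹⁰/((4πε₀)⁵ℏ⁸) = 2.929 × 10¹³ Pa.
9.12 × 10⁻³ × 2.929 × 10¹³ Pa = 2.671 × 10¹¹ Pa

2.671 × 10¹¹ Pa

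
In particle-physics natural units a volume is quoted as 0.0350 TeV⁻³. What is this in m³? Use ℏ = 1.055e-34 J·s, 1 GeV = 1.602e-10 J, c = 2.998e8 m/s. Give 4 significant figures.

Volume is [L]³ = [E]⁻³·(ℏc)³.
1 GeV⁻³ → (ℏc)³ × (1 GeV in J)⁻³ = 7.696e-48 m³.
Convert the energy scale: 0.0350 TeV⁻³ = 3.50e-11 GeV⁻³.
Result: 3.50e-11 × 7.696e-48 = 2.694e-58 m³.

2.694e-58 m³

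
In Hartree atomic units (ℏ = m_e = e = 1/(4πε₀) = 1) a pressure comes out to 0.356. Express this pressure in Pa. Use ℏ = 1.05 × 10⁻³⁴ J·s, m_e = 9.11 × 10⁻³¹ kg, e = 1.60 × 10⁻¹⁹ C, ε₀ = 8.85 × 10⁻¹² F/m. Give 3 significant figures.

1.07 × 10¹³ Pa

One atomic unit of pressure: P_au = E_h/a₀³ = m_e⁴e¹⁰/((4πε₀)⁵ℏ⁸) = 3.01 × 10¹³ Pa.
0.356 × 3.01 × 10¹³ Pa = 1.07 × 10¹³ Pa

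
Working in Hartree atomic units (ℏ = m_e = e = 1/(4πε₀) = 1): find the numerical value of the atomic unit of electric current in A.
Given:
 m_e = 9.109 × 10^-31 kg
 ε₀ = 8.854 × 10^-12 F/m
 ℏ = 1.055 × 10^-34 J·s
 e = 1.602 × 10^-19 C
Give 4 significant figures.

6.612 × 10^-3 A

The unique combination of the constants set to 1 with dimensions of current is I_au = e E_h/ℏ = m_e e⁵/((4πε₀)²ℏ³).
E_h = 4.354 × 10^-18 J
e·E_h/ℏ = 6.612 × 10^-3 A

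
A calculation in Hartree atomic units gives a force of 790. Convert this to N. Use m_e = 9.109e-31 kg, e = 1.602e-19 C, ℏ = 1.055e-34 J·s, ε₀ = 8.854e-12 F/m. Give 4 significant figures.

6.494e-5 N

One atomic unit of force: F_au = E_h/a₀ = m_e²e⁶/((4πε₀)³ℏ⁴) = 8.220e-8 N.
790 × 8.220e-8 N = 6.494e-5 N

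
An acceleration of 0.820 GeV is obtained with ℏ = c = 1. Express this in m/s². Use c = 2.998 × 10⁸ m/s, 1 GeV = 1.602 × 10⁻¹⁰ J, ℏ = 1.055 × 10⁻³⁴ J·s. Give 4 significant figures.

Acceleration is [L]/[T]² = c·[E]/ℏ.
1 GeV → c/ℏ × (1 GeV in J) = 4.552 × 10³² m/s².
Result: 0.820 × 4.552 × 10³² = 3.733 × 10³² m/s².

3.733 × 10³² m/s²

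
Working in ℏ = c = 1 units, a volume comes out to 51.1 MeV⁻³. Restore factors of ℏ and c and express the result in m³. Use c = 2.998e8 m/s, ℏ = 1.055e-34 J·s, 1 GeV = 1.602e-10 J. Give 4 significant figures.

Volume is [L]³ = [E]⁻³·(ℏc)³.
1 GeV⁻³ → (ℏc)³ × (1 GeV in J)⁻³ = 7.696e-48 m³.
Convert the energy scale: 51.1 MeV⁻³ = 5.11e10 GeV⁻³.
Result: 5.11e10 × 7.696e-48 = 3.933e-37 m³.

3.933e-37 m³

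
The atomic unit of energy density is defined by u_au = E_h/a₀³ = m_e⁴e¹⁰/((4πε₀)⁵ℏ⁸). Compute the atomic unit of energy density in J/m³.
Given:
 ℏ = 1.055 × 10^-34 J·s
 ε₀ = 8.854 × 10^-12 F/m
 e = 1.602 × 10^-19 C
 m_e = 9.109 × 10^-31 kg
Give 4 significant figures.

2.929 × 10^13 J/m³

u_au = E_h/a₀³ = m_e⁴e¹⁰/((4πε₀)⁵ℏ⁸)
E_h = 4.354 × 10^-18 J
a₀ = 5.297 × 10^-11 m
E_h/a₀³ = 2.929 × 10^13 J/m³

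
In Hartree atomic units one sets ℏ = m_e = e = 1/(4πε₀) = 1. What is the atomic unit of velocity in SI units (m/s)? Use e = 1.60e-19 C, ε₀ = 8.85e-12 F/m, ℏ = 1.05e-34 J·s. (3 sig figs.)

2.19e6 m/s

v_au = e²/(4πε₀ℏ)
  = 2.56e-38 / 1.17e-44
  = 2.19e6 m/s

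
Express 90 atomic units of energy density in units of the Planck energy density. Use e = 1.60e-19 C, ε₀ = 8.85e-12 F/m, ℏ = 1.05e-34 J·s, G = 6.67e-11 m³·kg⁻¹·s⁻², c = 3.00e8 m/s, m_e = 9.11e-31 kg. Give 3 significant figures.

atomic unit of energy density: u_au = E_h/a₀³ = m_e⁴e¹⁰/((4πε₀)⁵ℏ⁸) = 3.01e13 J/m³
Planck energy density: u_P = c⁷/(ℏG²) = 4.68e113 J/m³
90 × 3.01e13 / 4.68e113 = 5.79e-99

5.79e-99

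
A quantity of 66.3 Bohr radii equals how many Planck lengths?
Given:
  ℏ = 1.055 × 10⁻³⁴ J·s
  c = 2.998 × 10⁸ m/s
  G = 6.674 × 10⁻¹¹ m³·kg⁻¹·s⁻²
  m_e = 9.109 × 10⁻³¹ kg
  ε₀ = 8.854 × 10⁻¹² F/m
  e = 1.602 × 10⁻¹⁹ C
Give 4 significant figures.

Bohr radius: a₀ = 4πε₀ℏ²/(m_e e²) = 5.297 × 10⁻¹¹ m
Planck length: ℓ_P = √(ℏG/c³) = 1.616 × 10⁻³⁵ m
66.3 × 5.297 × 10⁻¹¹ / 1.616 × 10⁻³⁵ = 2.173 × 10²⁶

2.173 × 10²⁶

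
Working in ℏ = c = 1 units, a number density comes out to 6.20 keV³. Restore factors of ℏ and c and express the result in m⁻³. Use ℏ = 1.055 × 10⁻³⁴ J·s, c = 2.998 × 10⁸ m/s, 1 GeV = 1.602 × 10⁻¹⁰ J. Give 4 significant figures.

8.056 × 10²⁹ m⁻³

Number density is [L]⁻³ = [E]³/(ℏc)³.
1 GeV³ → 1/(ℏc)³ × (1 GeV in J)³ = 1.299 × 10⁴⁷ m⁻³.
Convert the energy scale: 6.20 keV³ = 6.20 × 10⁻¹⁸ GeV³.
Result: 6.20 × 10⁻¹⁸ × 1.299 × 10⁴⁷ = 8.056 × 10²⁹ m⁻³.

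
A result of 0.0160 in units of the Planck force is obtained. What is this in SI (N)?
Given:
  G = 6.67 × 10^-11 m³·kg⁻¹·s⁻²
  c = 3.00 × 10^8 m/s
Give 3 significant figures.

One Planck force: F_P = c⁴/G = 1.21 × 10^44 N.
0.0160 × 1.21 × 10^44 N = 1.94 × 10^42 N

1.94 × 10^42 N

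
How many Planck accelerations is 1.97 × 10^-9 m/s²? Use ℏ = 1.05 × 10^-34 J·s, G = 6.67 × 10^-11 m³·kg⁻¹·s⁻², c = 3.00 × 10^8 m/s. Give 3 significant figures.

3.53 × 10^-61

Planck acceleration: a_P = √(c⁷/(ℏG)) = 5.59 × 10^51 m/s².
1.97 × 10^-9 / 5.59 × 10^51 = 3.53 × 10^-61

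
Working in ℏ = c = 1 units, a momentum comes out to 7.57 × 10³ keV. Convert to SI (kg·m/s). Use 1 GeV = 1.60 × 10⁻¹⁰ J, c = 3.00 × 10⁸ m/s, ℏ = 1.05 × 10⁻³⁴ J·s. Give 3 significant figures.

Momentum is [E]/c; divide by c.
1 GeV → 1/c × (1 GeV in J) = 5.33 × 10⁻¹⁹ kg·m/s.
Convert the energy scale: 7.57 × 10³ keV = 7.57 × 10⁻³ GeV.
Result: 7.57 × 10⁻³ × 5.33 × 10⁻¹⁹ = 4.04 × 10⁻²¹ kg·m/s.

4.04 × 10⁻²¹ kg·m/s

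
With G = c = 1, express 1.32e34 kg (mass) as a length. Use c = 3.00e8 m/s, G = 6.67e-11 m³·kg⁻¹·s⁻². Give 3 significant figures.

9.78e6 m

In G = c = 1 units mass has dimensions of length; the conversion factor is G/c².
1.32e34 kg × (G/c²) = 9.78e6 m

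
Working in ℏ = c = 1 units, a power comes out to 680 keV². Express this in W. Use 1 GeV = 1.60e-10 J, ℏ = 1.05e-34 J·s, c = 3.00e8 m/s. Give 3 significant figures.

Power is [E]/[T] = [E]²/ℏ.
1 GeV² → 1/ℏ × (1 GeV in J)² = 2.44e14 W.
Convert the energy scale: 680 keV² = 6.80e-10 GeV².
Result: 6.80e-10 × 2.44e14 = 1.66e5 W.

1.66e5 W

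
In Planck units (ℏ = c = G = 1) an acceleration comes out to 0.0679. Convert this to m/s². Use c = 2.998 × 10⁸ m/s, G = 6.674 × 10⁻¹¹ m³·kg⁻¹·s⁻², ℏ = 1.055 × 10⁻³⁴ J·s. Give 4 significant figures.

3.775 × 10⁵⁰ m/s²

One Planck acceleration: a_P = √(c⁷/(ℏG)) = 5.560 × 10⁵¹ m/s².
0.0679 × 5.560 × 10⁵¹ m/s² = 3.775 × 10⁵⁰ m/s²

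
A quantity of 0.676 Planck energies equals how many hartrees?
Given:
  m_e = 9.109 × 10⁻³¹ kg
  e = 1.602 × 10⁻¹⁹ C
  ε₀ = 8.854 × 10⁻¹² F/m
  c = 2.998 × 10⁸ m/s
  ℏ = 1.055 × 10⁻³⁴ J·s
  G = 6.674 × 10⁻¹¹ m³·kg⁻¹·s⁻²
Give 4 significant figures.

Planck energy: E_P = √(ℏc⁵/G) = 1.957 × 10⁹ J
hartree: E_h = m_e e⁴/(4πε₀ℏ)² = 4.354 × 10⁻¹⁸ J
0.676 × 1.957 × 10⁹ / 4.354 × 10⁻¹⁸ = 3.038 × 10²⁶

3.038 × 10²⁶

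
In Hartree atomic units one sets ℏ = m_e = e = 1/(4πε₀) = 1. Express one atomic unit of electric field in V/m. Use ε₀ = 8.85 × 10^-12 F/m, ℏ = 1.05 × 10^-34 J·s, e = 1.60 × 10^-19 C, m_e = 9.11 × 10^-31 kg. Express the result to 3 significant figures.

E_au = E_h/(e a₀) = m_e²e⁵/((4πε₀)³ℏ⁴)
E_h = 4.38 × 10^-18 J
a₀ = 5.26 × 10^-11 m
E_h/(e·a₀) = 5.20 × 10^11 V/m

5.20 × 10^11 V/m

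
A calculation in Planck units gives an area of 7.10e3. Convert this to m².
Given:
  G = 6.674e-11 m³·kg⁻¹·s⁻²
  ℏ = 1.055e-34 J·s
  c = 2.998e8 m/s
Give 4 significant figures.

1.855e-66 m²

One Planck area: A_P = ℏG/c³ = 2.613e-70 m².
7.10e3 × 2.613e-70 m² = 1.855e-66 m²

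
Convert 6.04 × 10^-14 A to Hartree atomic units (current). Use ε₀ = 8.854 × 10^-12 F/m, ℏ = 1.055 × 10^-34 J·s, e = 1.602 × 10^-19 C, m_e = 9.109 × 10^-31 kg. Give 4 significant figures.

9.135 × 10^-12

atomic unit of electric current: I_au = e E_h/ℏ = m_e e⁵/((4πε₀)²ℏ³) = 6.612 × 10^-3 A.
6.04 × 10^-14 / 6.612 × 10^-3 = 9.135 × 10^-12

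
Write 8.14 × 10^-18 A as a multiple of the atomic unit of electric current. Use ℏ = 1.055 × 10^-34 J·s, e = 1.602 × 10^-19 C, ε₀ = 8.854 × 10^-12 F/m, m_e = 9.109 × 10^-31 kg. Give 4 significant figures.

1.231 × 10^-15

atomic unit of electric current: I_au = e E_h/ℏ = m_e e⁵/((4πε₀)²ℏ³) = 6.612 × 10^-3 A.
8.14 × 10^-18 / 6.612 × 10^-3 = 1.231 × 10^-15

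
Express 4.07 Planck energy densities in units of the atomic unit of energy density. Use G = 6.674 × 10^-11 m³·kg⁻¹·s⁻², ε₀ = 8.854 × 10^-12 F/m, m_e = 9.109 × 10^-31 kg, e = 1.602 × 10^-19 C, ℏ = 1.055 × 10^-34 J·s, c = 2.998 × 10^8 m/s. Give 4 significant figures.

Planck energy density: u_P = c⁷/(ℏG²) = 4.632 × 10^113 J/m³
atomic unit of energy density: u_au = E_h/a₀³ = m_e⁴e¹⁰/((4πε₀)⁵ℏ⁸) = 2.929 × 10^13 J/m³
4.07 × 4.632 × 10^113 / 2.929 × 10^13 = 6.436 × 10^100

6.436 × 10^100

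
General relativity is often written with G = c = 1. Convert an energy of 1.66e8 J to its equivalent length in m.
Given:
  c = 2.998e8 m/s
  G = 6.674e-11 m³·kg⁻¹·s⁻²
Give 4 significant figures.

1.371e-36 m

Energy → length via G/c⁴.
1.66e8 J × (G/c⁴) = 1.371e-36 m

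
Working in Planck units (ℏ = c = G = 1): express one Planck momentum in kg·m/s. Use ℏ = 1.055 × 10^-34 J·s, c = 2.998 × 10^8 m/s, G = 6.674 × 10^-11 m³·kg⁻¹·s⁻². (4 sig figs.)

The unique combination of the constants set to 1 with dimensions of momentum is p_P = √(ℏc³/G).
  = √(42.60)
  = 6.527 kg·m/s

6.527 kg·m/s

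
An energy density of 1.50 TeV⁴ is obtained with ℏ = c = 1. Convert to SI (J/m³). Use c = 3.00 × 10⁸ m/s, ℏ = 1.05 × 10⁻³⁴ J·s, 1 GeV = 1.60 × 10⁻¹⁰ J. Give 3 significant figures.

3.15 × 10⁴⁹ J/m³

[E]/[L]³ = [E]⁴/(ℏc)³; restore (ℏc)⁻³.
1 GeV⁴ → 1/(ℏc)³ × (1 GeV in J)⁴ = 2.10 × 10³⁷ J/m³.
Convert the energy scale: 1.50 TeV⁴ = 1.50 × 10¹² GeV⁴.
Result: 1.50 × 10¹² × 2.10 × 10³⁷ = 3.15 × 10⁴⁹ J/m³.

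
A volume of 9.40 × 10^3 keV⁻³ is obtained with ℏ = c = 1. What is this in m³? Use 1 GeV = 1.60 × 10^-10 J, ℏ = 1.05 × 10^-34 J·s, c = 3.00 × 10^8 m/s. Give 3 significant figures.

7.17 × 10^-26 m³

Volume is [L]³ = [E]⁻³·(ℏc)³.
1 GeV⁻³ → (ℏc)³ × (1 GeV in J)⁻³ = 7.63 × 10^-48 m³.
Convert the energy scale: 9.40 × 10^3 keV⁻³ = 9.40 × 10^21 GeV⁻³.
Result: 9.40 × 10^21 × 7.63 × 10^-48 = 7.17 × 10^-26 m³.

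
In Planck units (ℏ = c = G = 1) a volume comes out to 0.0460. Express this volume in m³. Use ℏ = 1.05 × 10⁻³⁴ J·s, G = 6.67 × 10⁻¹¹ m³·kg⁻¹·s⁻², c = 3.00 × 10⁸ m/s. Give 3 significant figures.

1.92 × 10⁻¹⁰⁶ m³

One Planck volume: V_P = (ℏG/c³)^(3/2) = 4.18 × 10⁻¹⁰⁵ m³.
0.0460 × 4.18 × 10⁻¹⁰⁵ m³ = 1.92 × 10⁻¹⁰⁶ m³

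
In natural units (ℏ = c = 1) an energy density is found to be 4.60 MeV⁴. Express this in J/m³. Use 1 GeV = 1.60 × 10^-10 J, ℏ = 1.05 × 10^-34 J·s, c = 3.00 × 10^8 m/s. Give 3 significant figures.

9.65 × 10^25 J/m³

[E]/[L]³ = [E]⁴/(ℏc)³; restore (ℏc)⁻³.
1 GeV⁴ → 1/(ℏc)³ × (1 GeV in J)⁴ = 2.10 × 10^37 J/m³.
Convert the energy scale: 4.60 MeV⁴ = 4.60 × 10^-12 GeV⁴.
Result: 4.60 × 10^-12 × 2.10 × 10^37 = 9.65 × 10^25 J/m³.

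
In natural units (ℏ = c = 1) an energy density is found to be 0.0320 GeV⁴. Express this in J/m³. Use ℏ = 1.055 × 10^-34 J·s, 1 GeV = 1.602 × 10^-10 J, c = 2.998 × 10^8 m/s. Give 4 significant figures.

6.661 × 10^35 J/m³

[E]/[L]³ = [E]⁴/(ℏc)³; restore (ℏc)⁻³.
1 GeV⁴ → 1/(ℏc)³ × (1 GeV in J)⁴ = 2.082 × 10^37 J/m³.
Result: 0.0320 × 2.082 × 10^37 = 6.661 × 10^35 J/m³.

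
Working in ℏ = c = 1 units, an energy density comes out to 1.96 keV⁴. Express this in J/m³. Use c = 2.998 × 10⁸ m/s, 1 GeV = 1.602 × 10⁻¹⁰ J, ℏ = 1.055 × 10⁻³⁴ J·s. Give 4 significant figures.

4.080 × 10¹³ J/m³

[E]/[L]³ = [E]⁴/(ℏc)³; restore (ℏc)⁻³.
1 GeV⁴ → 1/(ℏc)³ × (1 GeV in J)⁴ = 2.082 × 10³⁷ J/m³.
Convert the energy scale: 1.96 keV⁴ = 1.96 × 10⁻²⁴ GeV⁴.
Result: 1.96 × 10⁻²⁴ × 2.082 × 10³⁷ = 4.080 × 10¹³ J/m³.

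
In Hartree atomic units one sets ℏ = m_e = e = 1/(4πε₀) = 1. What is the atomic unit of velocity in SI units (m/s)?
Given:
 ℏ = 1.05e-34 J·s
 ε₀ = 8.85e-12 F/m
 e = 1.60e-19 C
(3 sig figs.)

2.19e6 m/s

v_au = e²/(4πε₀ℏ)
  = 2.56e-38 / 1.17e-44
  = 2.19e6 m/s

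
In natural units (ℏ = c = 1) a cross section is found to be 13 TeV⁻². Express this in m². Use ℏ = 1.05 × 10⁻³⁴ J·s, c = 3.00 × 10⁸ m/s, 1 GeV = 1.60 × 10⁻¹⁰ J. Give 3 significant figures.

5.04 × 10⁻³⁷ m²

Area is [L]² = [E]⁻²·(ℏc)²; restore (ℏc)².
1 GeV⁻² → (ℏc)² × (1 GeV in J)⁻² = 3.88 × 10⁻³² m².
Convert the energy scale: 13 TeV⁻² = 1.30 × 10⁻⁵ GeV⁻².
Result: 1.30 × 10⁻⁵ × 3.88 × 10⁻³² = 5.04 × 10⁻³⁷ m².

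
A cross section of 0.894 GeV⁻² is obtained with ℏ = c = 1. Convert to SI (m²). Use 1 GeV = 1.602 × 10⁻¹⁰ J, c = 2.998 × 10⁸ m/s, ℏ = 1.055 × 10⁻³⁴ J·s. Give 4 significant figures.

3.485 × 10⁻³² m²

Area is [L]² = [E]⁻²·(ℏc)²; restore (ℏc)².
1 GeV⁻² → (ℏc)² × (1 GeV in J)⁻² = 3.898 × 10⁻³² m².
Result: 0.894 × 3.898 × 10⁻³² = 3.485 × 10⁻³² m².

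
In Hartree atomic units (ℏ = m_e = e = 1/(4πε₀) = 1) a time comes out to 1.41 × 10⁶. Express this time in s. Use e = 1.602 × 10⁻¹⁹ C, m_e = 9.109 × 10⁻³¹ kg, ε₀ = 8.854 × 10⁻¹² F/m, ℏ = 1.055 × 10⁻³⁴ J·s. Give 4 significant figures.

One atomic unit of time: τ_au = (4πε₀)²ℏ³/(m_e e⁴) = 2.423 × 10⁻¹⁷ s.
1.41 × 10⁶ × 2.423 × 10⁻¹⁷ s = 3.416 × 10⁻¹¹ s

3.416 × 10⁻¹¹ s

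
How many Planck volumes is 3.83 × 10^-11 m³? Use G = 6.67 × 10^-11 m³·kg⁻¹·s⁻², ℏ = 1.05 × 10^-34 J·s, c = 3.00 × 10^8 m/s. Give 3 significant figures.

Planck volume: V_P = (ℏG/c³)^(3/2) = 4.18 × 10^-105 m³.
3.83 × 10^-11 / 4.18 × 10^-105 = 9.17 × 10^93

9.17 × 10^93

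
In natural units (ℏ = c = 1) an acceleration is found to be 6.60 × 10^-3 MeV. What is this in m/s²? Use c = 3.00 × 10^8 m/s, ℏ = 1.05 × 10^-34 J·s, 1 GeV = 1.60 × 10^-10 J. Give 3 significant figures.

Acceleration is [L]/[T]² = c·[E]/ℏ.
1 GeV → c/ℏ × (1 GeV in J) = 4.57 × 10^32 m/s².
Convert the energy scale: 6.60 × 10^-3 MeV = 6.60 × 10^-6 GeV.
Result: 6.60 × 10^-6 × 4.57 × 10^32 = 3.02 × 10^27 m/s².

3.02 × 10^27 m/s²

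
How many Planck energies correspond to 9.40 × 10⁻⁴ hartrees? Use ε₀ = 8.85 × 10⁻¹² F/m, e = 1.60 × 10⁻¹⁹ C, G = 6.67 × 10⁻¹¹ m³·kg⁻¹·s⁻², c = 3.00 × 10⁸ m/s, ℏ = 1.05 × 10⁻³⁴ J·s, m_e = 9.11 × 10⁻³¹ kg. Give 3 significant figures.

2.10 × 10⁻³⁰

hartree: E_h = m_e e⁴/(4πε₀ℏ)² = 4.38 × 10⁻¹⁸ J
Planck energy: E_P = √(ℏc⁵/G) = 1.96 × 10⁹ J
9.40 × 10⁻⁴ × 4.38 × 10⁻¹⁸ / 1.96 × 10⁹ = 2.10 × 10⁻³⁰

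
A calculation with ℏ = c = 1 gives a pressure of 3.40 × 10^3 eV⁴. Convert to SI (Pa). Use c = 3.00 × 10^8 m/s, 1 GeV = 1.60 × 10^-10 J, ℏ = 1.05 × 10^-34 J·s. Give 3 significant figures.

Pressure is [E]/[L]³ = [E]⁴/(ℏc)³.
1 GeV⁴ → 1/(ℏc)³ × (1 GeV in J)⁴ = 2.10 × 10^37 Pa.
Convert the energy scale: 3.40 × 10^3 eV⁴ = 3.40 × 10^-33 GeV⁴.
Result: 3.40 × 10^-33 × 2.10 × 10^37 = 7.13 × 10^4 Pa.

7.13 × 10^4 Pa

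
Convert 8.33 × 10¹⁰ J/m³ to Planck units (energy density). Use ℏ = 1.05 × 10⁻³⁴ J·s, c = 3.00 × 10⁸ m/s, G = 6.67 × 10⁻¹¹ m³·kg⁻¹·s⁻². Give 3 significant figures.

1.78 × 10⁻¹⁰³

Planck energy density: u_P = c⁷/(ℏG²) = 4.68 × 10¹¹³ J/m³.
8.33 × 10¹⁰ / 4.68 × 10¹¹³ = 1.78 × 10⁻¹⁰³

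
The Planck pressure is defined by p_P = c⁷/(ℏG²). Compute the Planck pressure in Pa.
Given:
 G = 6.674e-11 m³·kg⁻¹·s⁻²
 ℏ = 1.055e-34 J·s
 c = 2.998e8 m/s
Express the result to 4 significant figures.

4.632e113 Pa

p_P = c⁷/(ℏG²)
  = 2.177e59 / 4.699e-55
  = 4.632e113 Pa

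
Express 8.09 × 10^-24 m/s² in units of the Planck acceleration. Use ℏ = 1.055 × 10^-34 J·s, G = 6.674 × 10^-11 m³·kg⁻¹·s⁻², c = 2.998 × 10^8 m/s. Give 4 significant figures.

1.455 × 10^-75

Planck acceleration: a_P = √(c⁷/(ℏG)) = 5.560 × 10^51 m/s².
8.09 × 10^-24 / 5.560 × 10^51 = 1.455 × 10^-75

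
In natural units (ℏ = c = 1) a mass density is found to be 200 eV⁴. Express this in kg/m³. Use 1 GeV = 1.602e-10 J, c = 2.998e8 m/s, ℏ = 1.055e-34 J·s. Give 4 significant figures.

4.632e-14 kg/m³

Mass density is [E]/(c²[L]³) = [E]⁴/(ℏ³c⁵).
1 GeV⁴ → 1/(ℏ³c⁵) × (1 GeV in J)⁴ = 2.316e20 kg/m³.
Convert the energy scale: 200 eV⁴ = 2.00e-34 GeV⁴.
Result: 2.00e-34 × 2.316e20 = 4.632e-14 kg/m³.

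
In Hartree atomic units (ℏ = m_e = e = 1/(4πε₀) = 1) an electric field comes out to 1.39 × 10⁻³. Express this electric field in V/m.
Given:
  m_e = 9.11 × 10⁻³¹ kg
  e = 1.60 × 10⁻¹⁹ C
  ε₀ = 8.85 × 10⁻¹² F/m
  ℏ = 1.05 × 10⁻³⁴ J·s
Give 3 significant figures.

7.23 × 10⁸ V/m

One atomic unit of electric field: E_au = E_h/(e a₀) = m_e²e⁵/((4πε₀)³ℏ⁴) = 5.20 × 10¹¹ V/m.
1.39 × 10⁻³ × 5.20 × 10¹¹ V/m = 7.23 × 10⁸ V/m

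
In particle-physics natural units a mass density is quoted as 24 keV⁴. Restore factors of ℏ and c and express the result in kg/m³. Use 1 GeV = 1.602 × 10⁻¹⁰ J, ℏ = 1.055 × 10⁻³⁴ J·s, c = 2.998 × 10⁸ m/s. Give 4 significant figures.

Mass density is [E]/(c²[L]³) = [E]⁴/(ℏ³c⁵).
1 GeV⁴ → 1/(ℏ³c⁵) × (1 GeV in J)⁴ = 2.316 × 10²⁰ kg/m³.
Convert the energy scale: 24 keV⁴ = 2.40 × 10⁻²³ GeV⁴.
Result: 2.40 × 10⁻²³ × 2.316 × 10²⁰ = 5.558 × 10⁻³ kg/m³.

5.558 × 10⁻³ kg/m³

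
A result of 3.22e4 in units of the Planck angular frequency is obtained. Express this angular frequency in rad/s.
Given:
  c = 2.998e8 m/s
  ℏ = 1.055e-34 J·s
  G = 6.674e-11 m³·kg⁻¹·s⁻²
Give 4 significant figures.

5.972e47 rad/s

One Planck angular frequency: ω_P = √(c⁵/(ℏG)) = 1.855e43 rad/s.
3.22e4 × 1.855e43 rad/s = 5.972e47 rad/s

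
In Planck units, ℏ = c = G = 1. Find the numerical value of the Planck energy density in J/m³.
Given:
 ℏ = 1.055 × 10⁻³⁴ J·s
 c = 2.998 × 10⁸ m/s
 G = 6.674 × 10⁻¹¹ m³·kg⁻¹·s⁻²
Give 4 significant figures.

4.632 × 10¹¹³ J/m³

The unique combination of the constants set to 1 with dimensions of energy density is u_P = c⁷/(ℏG²).
  = 2.177 × 10⁵⁹ / 4.699 × 10⁻⁵⁵
  = 4.632 × 10¹¹³ J/m³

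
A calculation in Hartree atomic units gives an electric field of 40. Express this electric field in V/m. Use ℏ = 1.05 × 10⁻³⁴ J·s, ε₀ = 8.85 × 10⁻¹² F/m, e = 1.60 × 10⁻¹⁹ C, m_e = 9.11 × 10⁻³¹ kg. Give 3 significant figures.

One atomic unit of electric field: E_au = E_h/(e a₀) = m_e²e⁵/((4πε₀)³ℏ⁴) = 5.20 × 10¹¹ V/m.
40 × 5.20 × 10¹¹ V/m = 2.08 × 10¹³ V/m

2.08 × 10¹³ V/m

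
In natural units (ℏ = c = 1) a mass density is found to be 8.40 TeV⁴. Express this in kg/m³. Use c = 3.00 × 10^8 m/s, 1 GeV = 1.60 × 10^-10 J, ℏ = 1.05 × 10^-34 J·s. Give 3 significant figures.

Mass density is [E]/(c²[L]³) = [E]⁴/(ℏ³c⁵).
1 GeV⁴ → 1/(ℏ³c⁵) × (1 GeV in J)⁴ = 2.33 × 10^20 kg/m³.
Convert the energy scale: 8.40 TeV⁴ = 8.40 × 10^12 GeV⁴.
Result: 8.40 × 10^12 × 2.33 × 10^20 = 1.96 × 10^33 kg/m³.

1.96 × 10^33 kg/m³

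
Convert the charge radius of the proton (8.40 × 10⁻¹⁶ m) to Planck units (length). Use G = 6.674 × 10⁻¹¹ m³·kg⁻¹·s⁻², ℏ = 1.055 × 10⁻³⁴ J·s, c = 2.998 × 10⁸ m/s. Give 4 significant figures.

Planck length: ℓ_P = √(ℏG/c³) = 1.616 × 10⁻³⁵ m.
8.40 × 10⁻¹⁶ / 1.616 × 10⁻³⁵ = 5.196 × 10¹⁹

5.196 × 10¹⁹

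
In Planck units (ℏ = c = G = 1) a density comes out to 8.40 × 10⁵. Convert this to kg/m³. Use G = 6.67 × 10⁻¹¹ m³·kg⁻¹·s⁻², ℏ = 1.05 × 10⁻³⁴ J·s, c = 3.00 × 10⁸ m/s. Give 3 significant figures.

One Planck density: ρ_P = c⁵/(ℏG²) = 5.20 × 10⁹⁶ kg/m³.
8.40 × 10⁵ × 5.20 × 10⁹⁶ kg/m³ = 4.37 × 10¹⁰² kg/m³

4.37 × 10¹⁰² kg/m³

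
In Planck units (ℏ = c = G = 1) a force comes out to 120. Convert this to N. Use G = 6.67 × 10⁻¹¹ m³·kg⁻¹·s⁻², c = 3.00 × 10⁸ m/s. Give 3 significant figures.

One Planck force: F_P = c⁴/G = 1.21 × 10⁴⁴ N.
120 × 1.21 × 10⁴⁴ N = 1.46 × 10⁴⁶ N

1.46 × 10⁴⁶ N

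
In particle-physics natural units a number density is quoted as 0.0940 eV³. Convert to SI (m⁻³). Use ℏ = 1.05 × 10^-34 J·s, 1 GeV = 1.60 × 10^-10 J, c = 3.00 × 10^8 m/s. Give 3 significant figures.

1.23 × 10^19 m⁻³

Number density is [L]⁻³ = [E]³/(ℏc)³.
1 GeV³ → 1/(ℏc)³ × (1 GeV in J)³ = 1.31 × 10^47 m⁻³.
Convert the energy scale: 0.0940 eV³ = 9.40 × 10^-29 GeV³.
Result: 9.40 × 10^-29 × 1.31 × 10^47 = 1.23 × 10^19 m⁻³.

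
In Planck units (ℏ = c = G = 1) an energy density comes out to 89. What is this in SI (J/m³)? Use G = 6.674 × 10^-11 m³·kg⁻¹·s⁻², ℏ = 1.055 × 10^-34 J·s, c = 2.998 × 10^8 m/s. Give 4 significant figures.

4.123 × 10^115 J/m³

One Planck energy density: u_P = c⁷/(ℏG²) = 4.632 × 10^113 J/m³.
89 × 4.632 × 10^113 J/m³ = 4.123 × 10^115 J/m³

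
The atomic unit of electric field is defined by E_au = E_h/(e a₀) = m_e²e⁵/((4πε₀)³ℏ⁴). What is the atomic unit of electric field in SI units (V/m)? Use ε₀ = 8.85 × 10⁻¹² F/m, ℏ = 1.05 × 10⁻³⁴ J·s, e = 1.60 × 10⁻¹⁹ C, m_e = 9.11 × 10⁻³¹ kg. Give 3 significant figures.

E_au = E_h/(e a₀) = m_e²e⁵/((4πε₀)³ℏ⁴)
E_h = 4.38 × 10⁻¹⁸ J
a₀ = 5.26 × 10⁻¹¹ m
E_h/(e·a₀) = 5.20 × 10¹¹ V/m

5.20 × 10¹¹ V/m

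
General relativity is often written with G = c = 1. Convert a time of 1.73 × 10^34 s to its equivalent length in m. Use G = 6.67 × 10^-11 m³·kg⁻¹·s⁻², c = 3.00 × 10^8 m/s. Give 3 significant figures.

Time → length via c.
1.73 × 10^34 s × (c) = 5.19 × 10^42 m

5.19 × 10^42 m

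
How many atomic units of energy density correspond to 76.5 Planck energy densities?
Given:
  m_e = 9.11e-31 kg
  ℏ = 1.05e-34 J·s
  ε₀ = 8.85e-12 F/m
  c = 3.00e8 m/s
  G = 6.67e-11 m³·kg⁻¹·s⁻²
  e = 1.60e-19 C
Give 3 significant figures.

Planck energy density: u_P = c⁷/(ℏG²) = 4.68e113 J/m³
atomic unit of energy density: u_au = E_h/a₀³ = m_e⁴e¹⁰/((4πε₀)⁵ℏ⁸) = 3.01e13 J/m³
76.5 × 4.68e113 / 3.01e13 = 1.19e102

1.19e102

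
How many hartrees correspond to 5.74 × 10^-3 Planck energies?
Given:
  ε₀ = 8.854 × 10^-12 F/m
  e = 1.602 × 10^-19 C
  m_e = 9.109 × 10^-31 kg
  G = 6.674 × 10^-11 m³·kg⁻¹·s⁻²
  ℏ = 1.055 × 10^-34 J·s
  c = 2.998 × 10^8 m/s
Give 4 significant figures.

Planck energy: E_P = √(ℏc⁵/G) = 1.957 × 10^9 J
hartree: E_h = m_e e⁴/(4πε₀ℏ)² = 4.354 × 10^-18 J
5.74 × 10^-3 × 1.957 × 10^9 / 4.354 × 10^-18 = 2.579 × 10^24

2.579 × 10^24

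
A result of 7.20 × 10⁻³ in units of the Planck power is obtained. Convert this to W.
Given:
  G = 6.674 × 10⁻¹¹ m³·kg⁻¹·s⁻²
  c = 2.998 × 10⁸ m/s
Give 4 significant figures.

One Planck power: P_P = c⁵/G = 3.629 × 10⁵² W.
7.20 × 10⁻³ × 3.629 × 10⁵² W = 2.613 × 10⁵⁰ W

2.613 × 10⁵⁰ W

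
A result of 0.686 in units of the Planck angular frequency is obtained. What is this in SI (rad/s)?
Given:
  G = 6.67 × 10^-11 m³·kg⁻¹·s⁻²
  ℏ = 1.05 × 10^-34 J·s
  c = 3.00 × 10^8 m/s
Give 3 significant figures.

One Planck angular frequency: ω_P = √(c⁵/(ℏG)) = 1.86 × 10^43 rad/s.
0.686 × 1.86 × 10^43 rad/s = 1.28 × 10^43 rad/s

1.28 × 10^43 rad/s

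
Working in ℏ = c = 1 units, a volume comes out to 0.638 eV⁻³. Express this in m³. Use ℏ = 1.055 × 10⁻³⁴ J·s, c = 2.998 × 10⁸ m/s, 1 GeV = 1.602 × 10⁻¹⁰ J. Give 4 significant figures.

Volume is [L]³ = [E]⁻³·(ℏc)³.
1 GeV⁻³ → (ℏc)³ × (1 GeV in J)⁻³ = 7.696 × 10⁻⁴⁸ m³.
Convert the energy scale: 0.638 eV⁻³ = 6.38 × 10²⁶ GeV⁻³.
Result: 6.38 × 10²⁶ × 7.696 × 10⁻⁴⁸ = 4.910 × 10⁻²¹ m³.

4.910 × 10⁻²¹ m³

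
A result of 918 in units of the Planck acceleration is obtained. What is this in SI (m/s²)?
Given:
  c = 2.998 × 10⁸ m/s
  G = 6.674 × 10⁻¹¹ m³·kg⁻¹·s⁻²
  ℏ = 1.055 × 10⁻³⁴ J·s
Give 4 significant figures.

5.104 × 10⁵⁴ m/s²

One Planck acceleration: a_P = √(c⁷/(ℏG)) = 5.560 × 10⁵¹ m/s².
918 × 5.560 × 10⁵¹ m/s² = 5.104 × 10⁵⁴ m/s²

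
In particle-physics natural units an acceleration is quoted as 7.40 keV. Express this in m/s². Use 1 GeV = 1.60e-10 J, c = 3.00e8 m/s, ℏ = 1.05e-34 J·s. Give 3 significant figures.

Acceleration is [L]/[T]² = c·[E]/ℏ.
1 GeV → c/ℏ × (1 GeV in J) = 4.57e32 m/s².
Convert the energy scale: 7.40 keV = 7.40e-6 GeV.
Result: 7.40e-6 × 4.57e32 = 3.38e27 m/s².

3.38e27 m/s²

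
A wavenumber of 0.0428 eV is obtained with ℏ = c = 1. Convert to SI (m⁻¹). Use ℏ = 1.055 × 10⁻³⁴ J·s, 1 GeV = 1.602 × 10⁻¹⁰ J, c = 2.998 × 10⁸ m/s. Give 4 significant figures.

2.168 × 10⁵ m⁻¹

Inverse length is [E]/(ℏc).
1 GeV → 1/(ℏc) × (1 GeV in J) = 5.065 × 10¹⁵ m⁻¹.
Convert the energy scale: 0.0428 eV = 4.28 × 10⁻¹¹ GeV.
Result: 4.28 × 10⁻¹¹ × 5.065 × 10¹⁵ = 2.168 × 10⁵ m⁻¹.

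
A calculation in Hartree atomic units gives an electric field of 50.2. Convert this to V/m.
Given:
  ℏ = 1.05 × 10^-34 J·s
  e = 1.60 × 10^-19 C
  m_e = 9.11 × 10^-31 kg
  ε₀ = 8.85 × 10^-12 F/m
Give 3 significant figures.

2.61 × 10^13 V/m

One atomic unit of electric field: E_au = E_h/(e a₀) = m_e²e⁵/((4πε₀)³ℏ⁴) = 5.20 × 10^11 V/m.
50.2 × 5.20 × 10^11 V/m = 2.61 × 10^13 V/m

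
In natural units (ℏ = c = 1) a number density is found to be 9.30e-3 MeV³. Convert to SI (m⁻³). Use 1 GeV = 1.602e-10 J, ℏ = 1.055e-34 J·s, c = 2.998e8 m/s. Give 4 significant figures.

1.208e36 m⁻³

Number density is [L]⁻³ = [E]³/(ℏc)³.
1 GeV³ → 1/(ℏc)³ × (1 GeV in J)³ = 1.299e47 m⁻³.
Convert the energy scale: 9.30e-3 MeV³ = 9.30e-12 GeV³.
Result: 9.30e-12 × 1.299e47 = 1.208e36 m⁻³.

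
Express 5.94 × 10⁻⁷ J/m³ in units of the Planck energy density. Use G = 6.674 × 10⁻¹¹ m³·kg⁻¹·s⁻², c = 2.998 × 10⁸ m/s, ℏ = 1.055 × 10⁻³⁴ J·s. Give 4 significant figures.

1.282 × 10⁻¹²⁰

Planck energy density: u_P = c⁷/(ℏG²) = 4.632 × 10¹¹³ J/m³.
5.94 × 10⁻⁷ / 4.632 × 10¹¹³ = 1.282 × 10⁻¹²⁰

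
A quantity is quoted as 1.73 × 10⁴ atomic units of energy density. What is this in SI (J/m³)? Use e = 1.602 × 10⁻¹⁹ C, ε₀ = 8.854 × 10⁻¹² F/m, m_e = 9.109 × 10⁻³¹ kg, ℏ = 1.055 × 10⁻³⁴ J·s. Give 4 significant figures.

One atomic unit of energy density: u_au = E_h/a₀³ = m_e⁴e¹⁰/((4πε₀)⁵ℏ⁸) = 2.929 × 10¹³ J/m³.
1.73 × 10⁴ × 2.929 × 10¹³ J/m³ = 5.067 × 10¹⁷ J/m³

5.067 × 10¹⁷ J/m³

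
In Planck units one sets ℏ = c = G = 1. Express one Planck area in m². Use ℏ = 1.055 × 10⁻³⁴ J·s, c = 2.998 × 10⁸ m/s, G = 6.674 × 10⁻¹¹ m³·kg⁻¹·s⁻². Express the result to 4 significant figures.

A_P = ℏG/c³
  = 7.041 × 10⁻⁴⁵ / 2.695 × 10²⁵
  = 2.613 × 10⁻⁷⁰ m²

2.613 × 10⁻⁷⁰ m²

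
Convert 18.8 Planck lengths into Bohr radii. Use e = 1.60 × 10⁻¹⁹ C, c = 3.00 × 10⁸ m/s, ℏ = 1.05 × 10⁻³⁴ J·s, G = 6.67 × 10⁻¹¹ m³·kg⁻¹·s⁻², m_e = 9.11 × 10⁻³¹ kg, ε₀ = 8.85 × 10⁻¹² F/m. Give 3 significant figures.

Planck length: ℓ_P = √(ℏG/c³) = 1.61 × 10⁻³⁵ m
Bohr radius: a₀ = 4πε₀ℏ²/(m_e e²) = 5.26 × 10⁻¹¹ m
18.8 × 1.61 × 10⁻³⁵ / 5.26 × 10⁻¹¹ = 5.76 × 10⁻²⁴

5.76 × 10⁻²⁴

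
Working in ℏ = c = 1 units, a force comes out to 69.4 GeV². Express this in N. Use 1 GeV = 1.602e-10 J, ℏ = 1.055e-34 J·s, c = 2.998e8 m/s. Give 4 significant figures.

5.631e7 N

Force is [E]/[L] = [E]²/(ℏc); restore (ℏc)⁻¹.
1 GeV² → 1/(ℏc) × (1 GeV in J)² = 8.114e5 N.
Result: 69.4 × 8.114e5 = 5.631e7 N.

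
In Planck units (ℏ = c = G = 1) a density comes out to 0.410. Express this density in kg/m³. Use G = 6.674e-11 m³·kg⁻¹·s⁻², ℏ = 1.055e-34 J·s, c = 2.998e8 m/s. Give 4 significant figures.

2.113e96 kg/m³

One Planck density: ρ_P = c⁵/(ℏG²) = 5.154e96 kg/m³.
0.410 × 5.154e96 kg/m³ = 2.113e96 kg/m³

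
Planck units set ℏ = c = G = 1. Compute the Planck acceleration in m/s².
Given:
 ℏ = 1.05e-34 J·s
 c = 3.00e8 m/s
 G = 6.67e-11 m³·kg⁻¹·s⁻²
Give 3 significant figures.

The unique combination of the constants set to 1 with dimensions of acceleration is a_P = √(c⁷/(ℏG)).
  = √(3.12e103)
  = 5.59e51 m/s²

5.59e51 m/s²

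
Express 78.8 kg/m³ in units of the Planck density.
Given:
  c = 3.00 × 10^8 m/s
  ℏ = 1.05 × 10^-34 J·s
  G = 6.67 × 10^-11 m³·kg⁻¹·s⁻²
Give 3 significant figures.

Planck density: ρ_P = c⁵/(ℏG²) = 5.20 × 10^96 kg/m³.
78.8 / 5.20 × 10^96 = 1.51 × 10^-95

1.51 × 10^-95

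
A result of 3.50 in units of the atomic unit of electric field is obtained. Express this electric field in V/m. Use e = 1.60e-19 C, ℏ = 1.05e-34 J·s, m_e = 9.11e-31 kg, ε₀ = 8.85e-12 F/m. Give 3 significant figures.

1.82e12 V/m

One atomic unit of electric field: E_au = E_h/(e a₀) = m_e²e⁵/((4πε₀)³ℏ⁴) = 5.20e11 V/m.
3.50 × 5.20e11 V/m = 1.82e12 V/m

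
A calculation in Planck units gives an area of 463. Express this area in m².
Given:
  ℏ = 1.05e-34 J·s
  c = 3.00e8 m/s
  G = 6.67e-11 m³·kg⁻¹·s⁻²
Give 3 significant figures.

One Planck area: A_P = ℏG/c³ = 2.59e-70 m².
463 × 2.59e-70 m² = 1.20e-67 m²

1.20e-67 m²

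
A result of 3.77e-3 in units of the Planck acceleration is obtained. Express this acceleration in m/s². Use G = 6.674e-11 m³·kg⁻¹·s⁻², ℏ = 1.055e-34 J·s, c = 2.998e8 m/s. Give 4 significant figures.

2.096e49 m/s²

One Planck acceleration: a_P = √(c⁷/(ℏG)) = 5.560e51 m/s².
3.77e-3 × 5.560e51 m/s² = 2.096e49 m/s²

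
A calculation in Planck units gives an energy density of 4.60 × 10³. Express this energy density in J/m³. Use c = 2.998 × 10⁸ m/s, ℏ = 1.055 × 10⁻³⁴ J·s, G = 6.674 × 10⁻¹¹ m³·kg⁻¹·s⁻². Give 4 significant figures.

One Planck energy density: u_P = c⁷/(ℏG²) = 4.632 × 10¹¹³ J/m³.
4.60 × 10³ × 4.632 × 10¹¹³ J/m³ = 2.131 × 10¹¹⁷ J/m³

2.131 × 10¹¹⁷ J/m³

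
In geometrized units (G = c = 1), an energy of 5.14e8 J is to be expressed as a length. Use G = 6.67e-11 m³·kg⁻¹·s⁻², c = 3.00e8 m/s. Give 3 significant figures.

4.23e-36 m

Energy → length via G/c⁴.
5.14e8 J × (G/c⁴) = 4.23e-36 m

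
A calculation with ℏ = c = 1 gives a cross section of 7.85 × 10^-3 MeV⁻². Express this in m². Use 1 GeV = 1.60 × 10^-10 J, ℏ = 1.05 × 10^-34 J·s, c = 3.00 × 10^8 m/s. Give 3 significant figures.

3.04 × 10^-28 m²

Area is [L]² = [E]⁻²·(ℏc)²; restore (ℏc)².
1 GeV⁻² → (ℏc)² × (1 GeV in J)⁻² = 3.88 × 10^-32 m².
Convert the energy scale: 7.85 × 10^-3 MeV⁻² = 7.85 × 10^3 GeV⁻².
Result: 7.85 × 10^3 × 3.88 × 10^-32 = 3.04 × 10^-28 m².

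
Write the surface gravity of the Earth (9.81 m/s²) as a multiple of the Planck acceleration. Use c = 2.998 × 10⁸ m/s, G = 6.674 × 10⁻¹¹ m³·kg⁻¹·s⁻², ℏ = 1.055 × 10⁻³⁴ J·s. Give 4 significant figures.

1.764 × 10⁻⁵¹

Planck acceleration: a_P = √(c⁷/(ℏG)) = 5.560 × 10⁵¹ m/s².
9.81 / 5.560 × 10⁵¹ = 1.764 × 10⁻⁵¹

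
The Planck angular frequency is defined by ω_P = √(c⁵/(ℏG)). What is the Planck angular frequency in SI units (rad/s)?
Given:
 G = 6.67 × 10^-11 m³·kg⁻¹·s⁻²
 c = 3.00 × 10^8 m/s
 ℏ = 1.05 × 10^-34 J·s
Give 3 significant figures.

1.86 × 10^43 rad/s

ω_P = √(c⁵/(ℏG))
  = √(3.47 × 10^86)
  = 1.86 × 10^43 rad/s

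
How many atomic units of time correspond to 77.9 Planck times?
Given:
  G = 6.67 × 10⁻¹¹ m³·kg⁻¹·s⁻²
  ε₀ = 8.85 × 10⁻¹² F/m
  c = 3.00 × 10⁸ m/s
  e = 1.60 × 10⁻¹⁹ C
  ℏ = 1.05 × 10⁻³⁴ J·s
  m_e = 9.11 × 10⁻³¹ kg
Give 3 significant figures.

1.74 × 10⁻²⁵

Planck time: t_P = √(ℏG/c⁵) = 5.37 × 10⁻⁴⁴ s
atomic unit of time: τ_au = (4πε₀)²ℏ³/(m_e e⁴) = 2.40 × 10⁻¹⁷ s
77.9 × 5.37 × 10⁻⁴⁴ / 2.40 × 10⁻¹⁷ = 1.74 × 10⁻²⁵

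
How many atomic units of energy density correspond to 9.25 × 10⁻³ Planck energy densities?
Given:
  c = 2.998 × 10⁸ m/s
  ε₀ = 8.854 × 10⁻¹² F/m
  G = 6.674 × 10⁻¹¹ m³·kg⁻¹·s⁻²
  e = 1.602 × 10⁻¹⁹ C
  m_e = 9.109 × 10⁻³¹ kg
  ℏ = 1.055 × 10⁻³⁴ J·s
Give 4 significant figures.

1.463 × 10⁹⁸

Planck energy density: u_P = c⁷/(ℏG²) = 4.632 × 10¹¹³ J/m³
atomic unit of energy density: u_au = E_h/a₀³ = m_e⁴e¹⁰/((4πε₀)⁵ℏ⁸) = 2.929 × 10¹³ J/m³
9.25 × 10⁻³ × 4.632 × 10¹¹³ / 2.929 × 10¹³ = 1.463 × 10⁹⁸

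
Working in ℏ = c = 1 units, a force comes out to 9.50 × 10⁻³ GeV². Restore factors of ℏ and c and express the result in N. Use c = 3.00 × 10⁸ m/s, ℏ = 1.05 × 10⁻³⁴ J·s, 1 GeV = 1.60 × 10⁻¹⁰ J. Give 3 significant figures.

7.72 × 10³ N

Force is [E]/[L] = [E]²/(ℏc); restore (ℏc)⁻¹.
1 GeV² → 1/(ℏc) × (1 GeV in J)² = 8.13 × 10⁵ N.
Result: 9.50 × 10⁻³ × 8.13 × 10⁵ = 7.72 × 10³ N.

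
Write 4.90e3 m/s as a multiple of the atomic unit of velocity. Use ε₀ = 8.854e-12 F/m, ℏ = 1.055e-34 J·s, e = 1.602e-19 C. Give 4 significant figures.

atomic unit of velocity: v_au = e²/(4πε₀ℏ) = 2.186e6 m/s.
4.90e3 / 2.186e6 = 2.241e-3

2.241e-3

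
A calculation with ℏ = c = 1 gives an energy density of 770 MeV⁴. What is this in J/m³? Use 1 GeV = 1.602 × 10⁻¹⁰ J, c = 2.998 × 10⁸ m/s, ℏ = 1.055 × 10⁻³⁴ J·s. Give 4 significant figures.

1.603 × 10²⁸ J/m³

[E]/[L]³ = [E]⁴/(ℏc)³; restore (ℏc)⁻³.
1 GeV⁴ → 1/(ℏc)³ × (1 GeV in J)⁴ = 2.082 × 10³⁷ J/m³.
Convert the energy scale: 770 MeV⁴ = 7.70 × 10⁻¹⁰ GeV⁴.
Result: 7.70 × 10⁻¹⁰ × 2.082 × 10³⁷ = 1.603 × 10²⁸ J/m³.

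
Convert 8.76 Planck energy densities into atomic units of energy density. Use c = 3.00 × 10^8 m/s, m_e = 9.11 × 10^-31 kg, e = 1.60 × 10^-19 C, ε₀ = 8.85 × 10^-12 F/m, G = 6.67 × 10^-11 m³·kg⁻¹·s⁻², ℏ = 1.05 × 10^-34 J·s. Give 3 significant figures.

1.36 × 10^101

Planck energy density: u_P = c⁷/(ℏG²) = 4.68 × 10^113 J/m³
atomic unit of energy density: u_au = E_h/a₀³ = m_e⁴e¹⁰/((4πε₀)⁵ℏ⁸) = 3.01 × 10^13 J/m³
8.76 × 4.68 × 10^113 / 3.01 × 10^13 = 1.36 × 10^101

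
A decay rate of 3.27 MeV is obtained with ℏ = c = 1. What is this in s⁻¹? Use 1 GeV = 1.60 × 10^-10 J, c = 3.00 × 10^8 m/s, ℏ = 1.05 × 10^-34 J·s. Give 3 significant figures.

4.98 × 10^21 s⁻¹

A rate is [E]/ℏ; divide by ℏ.
1 GeV → 1/ℏ × (1 GeV in J) = 1.52 × 10^24 s⁻¹.
Convert the energy scale: 3.27 MeV = 3.27 × 10^-3 GeV.
Result: 3.27 × 10^-3 × 1.52 × 10^24 = 4.98 × 10^21 s⁻¹.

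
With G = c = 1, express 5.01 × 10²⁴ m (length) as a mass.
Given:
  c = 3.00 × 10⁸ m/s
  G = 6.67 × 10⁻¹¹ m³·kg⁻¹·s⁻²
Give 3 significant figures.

6.76 × 10⁵¹ kg

Length → mass via c²/G.
5.01 × 10²⁴ m × (c²/G) = 6.76 × 10⁵¹ kg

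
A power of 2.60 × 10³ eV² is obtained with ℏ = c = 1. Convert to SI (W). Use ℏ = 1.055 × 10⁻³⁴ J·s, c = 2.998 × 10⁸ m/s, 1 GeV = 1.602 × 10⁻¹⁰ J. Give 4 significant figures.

0.6325 W

Power is [E]/[T] = [E]²/ℏ.
1 GeV² → 1/ℏ × (1 GeV in J)² = 2.433 × 10¹⁴ W.
Convert the energy scale: 2.60 × 10³ eV² = 2.60 × 10⁻¹⁵ GeV².
Result: 2.60 × 10⁻¹⁵ × 2.433 × 10¹⁴ = 0.6325 W.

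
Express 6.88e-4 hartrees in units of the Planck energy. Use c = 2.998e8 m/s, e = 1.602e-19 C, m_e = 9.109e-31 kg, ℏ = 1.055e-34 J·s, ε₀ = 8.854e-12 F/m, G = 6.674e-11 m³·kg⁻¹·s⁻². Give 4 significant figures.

1.531e-30

hartree: E_h = m_e e⁴/(4πε₀ℏ)² = 4.354e-18 J
Planck energy: E_P = √(ℏc⁵/G) = 1.957e9 J
6.88e-4 × 4.354e-18 / 1.957e9 = 1.531e-30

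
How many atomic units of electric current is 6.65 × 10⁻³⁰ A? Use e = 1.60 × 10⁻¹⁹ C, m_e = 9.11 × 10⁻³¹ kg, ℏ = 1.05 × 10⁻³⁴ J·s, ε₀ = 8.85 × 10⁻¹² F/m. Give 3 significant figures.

atomic unit of electric current: I_au = e E_h/ℏ = m_e e⁵/((4πε₀)²ℏ³) = 6.67 × 10⁻³ A.
6.65 × 10⁻³⁰ / 6.67 × 10⁻³ = 9.97 × 10⁻²⁸

9.97 × 10⁻²⁸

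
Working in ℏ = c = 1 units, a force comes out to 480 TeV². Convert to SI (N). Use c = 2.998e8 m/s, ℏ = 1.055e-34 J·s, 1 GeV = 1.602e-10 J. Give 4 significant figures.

Force is [E]/[L] = [E]²/(ℏc); restore (ℏc)⁻¹.
1 GeV² → 1/(ℏc) × (1 GeV in J)² = 8.114e5 N.
Convert the energy scale: 480 TeV² = 4.80e8 GeV².
Result: 4.80e8 × 8.114e5 = 3.895e14 N.

3.895e14 N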